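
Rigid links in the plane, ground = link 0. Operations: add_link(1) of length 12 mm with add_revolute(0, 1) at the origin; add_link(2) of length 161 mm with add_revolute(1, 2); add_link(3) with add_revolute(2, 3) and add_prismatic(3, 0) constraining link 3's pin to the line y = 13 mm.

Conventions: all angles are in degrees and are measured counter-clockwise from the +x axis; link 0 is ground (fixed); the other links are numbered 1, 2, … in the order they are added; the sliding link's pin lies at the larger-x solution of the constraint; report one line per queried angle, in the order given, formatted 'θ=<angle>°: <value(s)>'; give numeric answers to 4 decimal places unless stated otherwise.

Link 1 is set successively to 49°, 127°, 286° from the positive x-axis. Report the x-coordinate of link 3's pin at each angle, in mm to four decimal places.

geometry: r = 12 mm, L = 161 mm, e = 13 mm
θ=49°: crank pin P = (r cos θ, r sin θ) = (7.872708, 9.056515)
θ=49°: h = r sin θ − e = 9.056515 − 13 = -3.943485
θ=49°: x = r cos θ + √(L² − h²) = 7.872708 + 160.951697 = 168.824406
θ=127°: crank pin P = (r cos θ, r sin θ) = (-7.221780, 9.583626)
θ=127°: h = r sin θ − e = 9.583626 − 13 = -3.416374
θ=127°: x = r cos θ + √(L² − h²) = -7.221780 + 160.963749 = 153.741968
θ=286°: crank pin P = (r cos θ, r sin θ) = (3.307648, -11.535140)
θ=286°: h = r sin θ − e = -11.535140 − 13 = -24.535140
θ=286°: x = r cos θ + √(L² − h²) = 3.307648 + 159.119536 = 162.427185

θ=49°: 168.8244
θ=127°: 153.7420
θ=286°: 162.4272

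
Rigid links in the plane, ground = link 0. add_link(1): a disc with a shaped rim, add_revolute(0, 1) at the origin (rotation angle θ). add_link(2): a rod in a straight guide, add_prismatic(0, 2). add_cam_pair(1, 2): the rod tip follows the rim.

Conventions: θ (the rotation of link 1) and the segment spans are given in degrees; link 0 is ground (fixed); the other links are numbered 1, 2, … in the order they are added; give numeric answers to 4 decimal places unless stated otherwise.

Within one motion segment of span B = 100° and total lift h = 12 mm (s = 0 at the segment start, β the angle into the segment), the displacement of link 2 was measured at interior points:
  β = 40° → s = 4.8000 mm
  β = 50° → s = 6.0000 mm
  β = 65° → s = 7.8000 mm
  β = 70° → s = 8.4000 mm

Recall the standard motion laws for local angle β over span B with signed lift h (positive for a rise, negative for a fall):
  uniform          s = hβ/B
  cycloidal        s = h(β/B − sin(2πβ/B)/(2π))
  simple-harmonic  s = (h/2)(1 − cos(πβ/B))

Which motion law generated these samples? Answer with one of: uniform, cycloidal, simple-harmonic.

candidates at β/B = r: uniform s = h·r (linear in β); cycloidal s = h·(r − sin(2πr)/(2π)); simple-harmonic s = (h/2)(1 − cos(πr))
β=40°: printed 4.8000 | uniform 4.8000, cycloidal 3.6774, simple-harmonic 4.1459
β=50°: printed 6.0000 | uniform 6.0000, cycloidal 6.0000, simple-harmonic 6.0000
β=65°: printed 7.8000 | uniform 7.8000, cycloidal 9.3451, simple-harmonic 8.7239
β=70°: printed 8.4000 | uniform 8.4000, cycloidal 10.2164, simple-harmonic 9.5267
only one law matches every sample → uniform

uniform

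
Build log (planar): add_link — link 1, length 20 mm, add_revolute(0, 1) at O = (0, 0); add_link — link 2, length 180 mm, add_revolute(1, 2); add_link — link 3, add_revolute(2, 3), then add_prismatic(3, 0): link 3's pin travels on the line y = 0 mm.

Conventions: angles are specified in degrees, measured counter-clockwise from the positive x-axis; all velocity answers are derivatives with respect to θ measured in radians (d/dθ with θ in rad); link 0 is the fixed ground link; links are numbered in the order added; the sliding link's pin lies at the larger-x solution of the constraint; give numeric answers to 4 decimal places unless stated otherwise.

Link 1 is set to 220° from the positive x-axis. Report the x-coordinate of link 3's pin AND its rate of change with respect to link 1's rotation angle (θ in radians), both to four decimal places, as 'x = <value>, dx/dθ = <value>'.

geometry: r = 20 mm, L = 180 mm, e = 0 mm
crank pin P = (r cos θ, r sin θ) = (-15.320889, -12.855752)
h = r sin θ − e = -12.855752 − 0 = -12.855752
x = r cos θ + √(L² − h²) = -15.320889 + 179.540329 = 164.219440
dx/dθ = −r sin θ − h·r cos θ/√(L² − h²) (θ in radians; h = -12.855752) = 11.758720

x = 164.2194, dx/dθ = 11.7587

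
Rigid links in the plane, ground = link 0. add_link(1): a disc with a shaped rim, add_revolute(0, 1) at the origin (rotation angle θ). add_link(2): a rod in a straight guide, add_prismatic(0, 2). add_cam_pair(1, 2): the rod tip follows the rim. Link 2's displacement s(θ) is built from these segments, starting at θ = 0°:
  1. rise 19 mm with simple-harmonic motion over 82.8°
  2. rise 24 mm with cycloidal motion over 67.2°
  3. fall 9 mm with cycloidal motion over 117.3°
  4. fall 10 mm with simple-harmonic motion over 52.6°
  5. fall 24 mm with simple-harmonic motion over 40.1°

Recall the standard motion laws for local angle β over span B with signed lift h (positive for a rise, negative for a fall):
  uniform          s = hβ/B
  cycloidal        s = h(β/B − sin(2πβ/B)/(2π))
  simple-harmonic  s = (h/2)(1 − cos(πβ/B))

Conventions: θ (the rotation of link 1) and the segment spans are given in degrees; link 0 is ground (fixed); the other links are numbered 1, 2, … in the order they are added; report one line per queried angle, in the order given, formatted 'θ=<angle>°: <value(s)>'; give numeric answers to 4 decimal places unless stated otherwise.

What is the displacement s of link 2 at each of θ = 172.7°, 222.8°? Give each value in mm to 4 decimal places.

segment 1 (0° to 82.8°, simple-harmonic, h = 19) is passed completely: s = 0.0000 + (19) = 19.0000
segment 2 (82.8° to 150°, cycloidal, h = 24) is passed completely: s = 19.0000 + (24) = 43.0000
θ = 172.7° falls in segment 3 (150° to 267.3°, cycloidal, h = -9): β = 172.7 − 150 = 22.7°, B = 117.3°; Δs = -9·(0.1935 − sin(2π·0.1935)/(2π)) = -0.3985; s = 43.0000 − 0.3985 = 42.6015
θ = 222.8° falls in segment 3 (150° to 267.3°, cycloidal, h = -9): β = 222.8 − 150 = 72.8°, B = 117.3°; Δs = -9·(0.6206 − sin(2π·0.6206)/(2π)) = -6.5704; s = 43.0000 − 6.5704 = 36.4296

θ=172.7°: 42.6015
θ=222.8°: 36.4296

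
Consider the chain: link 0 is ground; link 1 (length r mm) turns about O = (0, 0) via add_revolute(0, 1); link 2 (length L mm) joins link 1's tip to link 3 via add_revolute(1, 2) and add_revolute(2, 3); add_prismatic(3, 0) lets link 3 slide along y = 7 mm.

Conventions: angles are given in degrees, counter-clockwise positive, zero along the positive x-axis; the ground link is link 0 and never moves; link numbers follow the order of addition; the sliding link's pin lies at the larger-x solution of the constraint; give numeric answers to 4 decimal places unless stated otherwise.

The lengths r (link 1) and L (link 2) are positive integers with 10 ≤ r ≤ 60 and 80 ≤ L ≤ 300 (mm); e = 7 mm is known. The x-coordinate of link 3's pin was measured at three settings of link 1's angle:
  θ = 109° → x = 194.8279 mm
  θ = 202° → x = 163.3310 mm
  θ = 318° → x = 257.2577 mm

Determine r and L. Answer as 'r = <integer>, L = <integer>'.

constraint per measurement: (x − r cos θ)² + (r sin θ − e)² = L²
subtracting the θ₁ and θ₂ equations cancels the r² and L² terms:
r = (x₁² − x₂²) / (2[(x₁cos θ₁ + e sin θ₁) − (x₂cos θ₂ + e sin θ₂)]) = 58.0001 → r = 58
L² = (x₁ − r cos θ₁)² + (r sin θ₁ − e)² = 47961.0017 → L = 219.0000 → L = 219
check at θ₃=318°: x = 257.2577 (printed 257.2577) ✓

r = 58, L = 219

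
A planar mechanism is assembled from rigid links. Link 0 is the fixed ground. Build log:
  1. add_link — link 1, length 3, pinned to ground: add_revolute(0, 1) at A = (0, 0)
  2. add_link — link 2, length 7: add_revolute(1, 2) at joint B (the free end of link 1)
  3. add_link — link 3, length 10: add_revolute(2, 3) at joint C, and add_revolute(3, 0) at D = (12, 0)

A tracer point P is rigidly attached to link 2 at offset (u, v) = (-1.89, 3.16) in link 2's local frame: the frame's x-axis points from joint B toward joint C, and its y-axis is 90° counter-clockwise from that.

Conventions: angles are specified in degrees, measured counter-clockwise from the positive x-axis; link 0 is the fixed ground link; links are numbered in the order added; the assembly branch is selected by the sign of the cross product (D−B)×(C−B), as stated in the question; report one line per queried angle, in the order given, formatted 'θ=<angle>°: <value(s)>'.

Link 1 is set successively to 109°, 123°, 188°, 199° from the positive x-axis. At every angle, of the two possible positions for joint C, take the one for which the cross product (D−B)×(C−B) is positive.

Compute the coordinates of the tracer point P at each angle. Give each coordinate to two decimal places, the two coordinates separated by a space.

A=(0,0), D=(12.00,0)
θ=109°: B = A + 3.00·(cos109°, sin109°) = (-0.9767, 2.8366)
θ=109°: |BD| = 13.2831
θ=109°: circle(B,7.00) ∩ circle(D,10.00): a=4.7218, h=5.1676
θ=109°:   candidates: C₊=(4.7397,6.8767) cross=68.642; C₋=(2.5327,-3.2202) cross=-68.642
θ=109°:   branch + wants cross > 0 → take C=(4.7397,6.8767) (cross=68.642)
θ=109°: ex = (C−B)/|BC| = (0.8166,0.5772); ey = (-0.5772,0.8166)
θ=109°: P = B + -1.89·ex + 3.16·ey = (-4.3440,4.3263)
θ=123°: B = A + 3.00·(cos123°, sin123°) = (-1.6339, 2.5160)
θ=123°: |BD| = 13.8641
θ=123°: circle(B,7.00) ∩ circle(D,10.00): a=5.0928, h=4.8025
θ=123°:   candidates: C₊=(4.2458,6.3145) cross=66.582; C₋=(2.5028,-3.1309) cross=-66.582
θ=123°:   branch + wants cross > 0 → take C=(4.2458,6.3145) (cross=66.582)
θ=123°: ex = (C−B)/|BC| = (0.8400,0.5426); ey = (-0.5426,0.8400)
θ=123°: P = B + -1.89·ex + 3.16·ey = (-4.9362,4.1447)
θ=188°: B = A + 3.00·(cos188°, sin188°) = (-2.9708, -0.4175)
θ=188°: |BD| = 14.9766
θ=188°: circle(B,7.00) ∩ circle(D,10.00): a=5.7857, h=3.9403
θ=188°:   candidates: C₊=(2.7028,3.6826) cross=59.013; C₋=(2.9225,-4.1950) cross=-59.013
θ=188°:   branch + wants cross > 0 → take C=(2.7028,3.6826) (cross=59.013)
θ=188°: ex = (C−B)/|BC| = (0.8105,0.5857); ey = (-0.5857,0.8105)
θ=188°: P = B + -1.89·ex + 3.16·ey = (-6.3536,1.0367)
θ=199°: B = A + 3.00·(cos199°, sin199°) = (-2.8366, -0.9767)
θ=199°: |BD| = 14.8687
θ=199°: circle(B,7.00) ∩ circle(D,10.00): a=5.7193, h=4.0360
θ=199°:   candidates: C₊=(2.6053,3.4263) cross=60.010; C₋=(3.1355,-4.6283) cross=-60.010
θ=199°:   branch + wants cross > 0 → take C=(2.6053,3.4263) (cross=60.010)
θ=199°: ex = (C−B)/|BC| = (0.7774,0.6290); ey = (-0.6290,0.7774)
θ=199°: P = B + -1.89·ex + 3.16·ey = (-6.2935,0.2911)

θ=109°: -4.34 4.33
θ=123°: -4.94 4.14
θ=188°: -6.35 1.04
θ=199°: -6.29 0.29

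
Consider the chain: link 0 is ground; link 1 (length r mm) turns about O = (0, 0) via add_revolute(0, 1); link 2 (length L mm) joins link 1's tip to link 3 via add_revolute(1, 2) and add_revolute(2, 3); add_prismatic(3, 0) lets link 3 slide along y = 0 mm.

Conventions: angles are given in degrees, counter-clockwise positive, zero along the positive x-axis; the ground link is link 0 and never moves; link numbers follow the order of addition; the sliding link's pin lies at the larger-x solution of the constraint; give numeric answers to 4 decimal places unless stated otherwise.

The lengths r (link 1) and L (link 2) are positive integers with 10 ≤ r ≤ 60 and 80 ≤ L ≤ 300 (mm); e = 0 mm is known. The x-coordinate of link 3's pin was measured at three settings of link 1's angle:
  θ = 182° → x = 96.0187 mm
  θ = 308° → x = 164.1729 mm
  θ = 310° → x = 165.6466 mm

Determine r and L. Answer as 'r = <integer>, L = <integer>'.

constraint per measurement: (x − r cos θ)² + (r sin θ − e)² = L²
subtracting the θ₁ and θ₂ equations cancels the r² and L² terms:
r = (x₁² − x₂²) / (2[(x₁cos θ₁ + e sin θ₁) − (x₂cos θ₂ + e sin θ₂)]) = 45.0000 → r = 45
L² = (x₁ − r cos θ₁)² + (r sin θ₁ − e)² = 19881.0095 → L = 141.0000 → L = 141
check at θ₃=310°: x = 165.6466 (printed 165.6466) ✓

r = 45, L = 141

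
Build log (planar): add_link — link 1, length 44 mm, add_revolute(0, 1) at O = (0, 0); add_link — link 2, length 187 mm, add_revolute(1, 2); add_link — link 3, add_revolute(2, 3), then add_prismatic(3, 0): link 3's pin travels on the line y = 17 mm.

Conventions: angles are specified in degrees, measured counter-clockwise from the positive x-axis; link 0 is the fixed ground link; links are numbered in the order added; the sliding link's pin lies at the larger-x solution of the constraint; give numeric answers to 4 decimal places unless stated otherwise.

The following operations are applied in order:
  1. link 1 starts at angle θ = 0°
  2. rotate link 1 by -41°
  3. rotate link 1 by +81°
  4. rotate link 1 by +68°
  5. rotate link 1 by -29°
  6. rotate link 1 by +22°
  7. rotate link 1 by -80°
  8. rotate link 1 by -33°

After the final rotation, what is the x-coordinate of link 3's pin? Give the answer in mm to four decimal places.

geometry: r = 44 mm, L = 187 mm, e = 17 mm; θ starts at 0°
rotate link 1 by -41°: θ ← 0° -41° = -41°
rotate link 1 by +81°: θ ← -41° +81° = 40°
rotate link 1 by +68°: θ ← 40° +68° = 108°
rotate link 1 by -29°: θ ← 108° -29° = 79°
rotate link 1 by +22°: θ ← 79° +22° = 101°
rotate link 1 by -80°: θ ← 101° -80° = 21°
rotate link 1 by -33°: θ ← 21° -33° = -12°
crank pin P = (r cos θ, r sin θ) = (43.038494, -9.148114)
h = r sin θ − e = -9.148114 − 17 = -26.148114
x = r cos θ + √(L² − h²) = 43.038494 + 185.162837 = 228.201331

228.2013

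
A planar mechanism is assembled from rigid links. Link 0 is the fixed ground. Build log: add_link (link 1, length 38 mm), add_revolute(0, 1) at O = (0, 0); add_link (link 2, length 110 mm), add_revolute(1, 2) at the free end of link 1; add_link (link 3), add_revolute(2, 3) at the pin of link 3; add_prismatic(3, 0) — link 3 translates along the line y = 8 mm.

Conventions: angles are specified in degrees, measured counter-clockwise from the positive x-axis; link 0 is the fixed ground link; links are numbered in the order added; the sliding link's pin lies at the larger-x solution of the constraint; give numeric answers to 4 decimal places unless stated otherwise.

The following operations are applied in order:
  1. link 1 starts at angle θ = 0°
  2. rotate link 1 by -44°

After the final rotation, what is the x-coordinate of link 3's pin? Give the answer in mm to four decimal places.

geometry: r = 38 mm, L = 110 mm, e = 8 mm; θ starts at 0°
rotate link 1 by -44°: θ ← 0° -44° = -44°
crank pin P = (r cos θ, r sin θ) = (27.334912, -26.397018)
h = r sin θ − e = -26.397018 − 8 = -34.397018
x = r cos θ + √(L² − h²) = 27.334912 + 104.483708 = 131.818620

131.8186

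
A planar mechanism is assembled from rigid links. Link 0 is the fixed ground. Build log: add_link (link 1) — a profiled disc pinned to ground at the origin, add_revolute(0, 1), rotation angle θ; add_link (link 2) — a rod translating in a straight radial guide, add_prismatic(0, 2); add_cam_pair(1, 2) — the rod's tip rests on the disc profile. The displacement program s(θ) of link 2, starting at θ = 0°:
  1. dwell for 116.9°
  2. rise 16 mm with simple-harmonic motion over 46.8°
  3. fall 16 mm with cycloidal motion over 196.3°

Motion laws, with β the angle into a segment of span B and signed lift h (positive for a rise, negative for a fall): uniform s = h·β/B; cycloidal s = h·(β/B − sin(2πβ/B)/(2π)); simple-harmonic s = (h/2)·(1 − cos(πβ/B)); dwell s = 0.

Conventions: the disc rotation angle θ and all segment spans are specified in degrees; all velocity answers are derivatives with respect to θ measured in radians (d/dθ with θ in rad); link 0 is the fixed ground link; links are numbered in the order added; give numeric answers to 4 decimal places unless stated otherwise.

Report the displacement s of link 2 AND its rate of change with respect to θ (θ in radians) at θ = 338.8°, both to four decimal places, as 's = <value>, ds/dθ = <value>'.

seg 1 [0°–116.9°] dwell: s stays 0.0000
seg 2 [116.9°–163.7°] simple-harmonic, h=16: full span → s += 16 → s = 16.0000
seg 3 [163.7°–360°] cycloidal, h=-16: θ=338.8° here. β=175.1, B=196.3. -16·(0.8920 − sin(2π·0.8920)/(2π)) = -15.8704 → s = 0.1296
velocity in seg [163.7°–360°] (cycloidal), θ in radians: β = 175.1° = 3.0561 rad, B = 196.3° = 3.4261 rad; ds/dθ = (h/B)(1 − cos(2πβ/B)) = ((-16)/3.4261)(1 − cos(2π·0.8920)) = -1.034556 mm/rad

s = 0.1296, ds/dθ = -1.0346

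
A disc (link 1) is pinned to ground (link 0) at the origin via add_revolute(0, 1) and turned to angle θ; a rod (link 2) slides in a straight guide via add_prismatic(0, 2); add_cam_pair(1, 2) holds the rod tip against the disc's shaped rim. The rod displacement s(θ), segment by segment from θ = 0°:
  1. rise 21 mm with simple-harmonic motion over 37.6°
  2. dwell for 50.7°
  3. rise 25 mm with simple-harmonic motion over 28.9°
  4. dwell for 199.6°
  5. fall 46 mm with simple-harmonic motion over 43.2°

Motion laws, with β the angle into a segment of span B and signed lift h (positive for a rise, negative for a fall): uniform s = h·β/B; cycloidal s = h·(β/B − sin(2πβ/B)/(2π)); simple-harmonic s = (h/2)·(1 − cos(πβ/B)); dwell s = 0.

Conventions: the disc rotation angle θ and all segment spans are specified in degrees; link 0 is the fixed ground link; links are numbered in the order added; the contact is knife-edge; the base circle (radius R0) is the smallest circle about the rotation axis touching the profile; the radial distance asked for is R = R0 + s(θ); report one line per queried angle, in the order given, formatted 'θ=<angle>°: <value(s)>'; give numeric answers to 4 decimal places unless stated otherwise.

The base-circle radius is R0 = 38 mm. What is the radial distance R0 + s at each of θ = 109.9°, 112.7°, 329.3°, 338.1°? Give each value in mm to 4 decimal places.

segment 1 (0° to 37.6°, simple-harmonic, h = 21) is passed completely: s = 0.0000 + (21) = 21.0000
segment 2 (37.6° to 88.3°, dwell): s unchanged at 21.0000
θ = 109.9° falls in segment 3 (88.3° to 117.2°, simple-harmonic, h = 25): β = 109.9 − 88.3 = 21.6°, B = 28.9°; Δs = 25/2·(1 − cos(π·0.7474)) = 21.2665; s = 21.0000 + 21.2665 = 42.2665
θ = 112.7° falls in segment 3 (88.3° to 117.2°, simple-harmonic, h = 25): β = 112.7 − 88.3 = 24.4°, B = 28.9°; Δs = 25/2·(1 − cos(π·0.8443)) = 23.5340; s = 21.0000 + 23.5340 = 44.5340
segment 3 (88.3° to 117.2°, simple-harmonic, h = 25) is passed completely: s = 21.0000 + (25) = 46.0000
segment 4 (117.2° to 316.8°, dwell): s unchanged at 46.0000
θ = 329.3° falls in segment 5 (316.8° to 360°, simple-harmonic, h = -46): β = 329.3 − 316.8 = 12.5°, B = 43.2°; Δs = -46/2·(1 − cos(π·0.2894)) = -8.8662; s = 46.0000 − 8.8662 = 37.1338
θ = 338.1° falls in segment 5 (316.8° to 360°, simple-harmonic, h = -46): β = 338.1 − 316.8 = 21.3°, B = 43.2°; Δs = -46/2·(1 − cos(π·0.4931)) = -22.4983; s = 46.0000 − 22.4983 = 23.5017
θ=109.9°: R = R0 + s = 38 + 42.2665 = 80.2665
θ=112.7°: R = R0 + s = 38 + 44.5340 = 82.5340
θ=329.3°: R = R0 + s = 38 + 37.1338 = 75.1338
θ=338.1°: R = R0 + s = 38 + 23.5017 = 61.5017

θ=109.9°: 80.2665
θ=112.7°: 82.5340
θ=329.3°: 75.1338
θ=338.1°: 61.5017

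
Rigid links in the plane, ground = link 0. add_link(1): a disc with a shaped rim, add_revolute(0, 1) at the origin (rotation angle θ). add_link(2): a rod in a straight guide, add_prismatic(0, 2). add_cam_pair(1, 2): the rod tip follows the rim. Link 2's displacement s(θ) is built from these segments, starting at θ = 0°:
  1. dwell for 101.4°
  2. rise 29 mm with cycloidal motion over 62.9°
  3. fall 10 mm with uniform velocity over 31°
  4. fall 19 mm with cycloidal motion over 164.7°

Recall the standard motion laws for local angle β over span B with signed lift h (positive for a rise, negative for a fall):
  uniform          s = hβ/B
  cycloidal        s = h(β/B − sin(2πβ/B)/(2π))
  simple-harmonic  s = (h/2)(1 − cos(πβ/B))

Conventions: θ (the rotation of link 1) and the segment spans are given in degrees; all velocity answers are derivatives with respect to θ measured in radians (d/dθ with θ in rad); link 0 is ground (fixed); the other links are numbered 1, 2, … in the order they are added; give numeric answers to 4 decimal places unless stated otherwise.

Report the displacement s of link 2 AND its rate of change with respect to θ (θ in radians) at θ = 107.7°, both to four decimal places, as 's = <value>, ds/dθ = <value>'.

segment 1 (0° to 101.4°, dwell): s unchanged at 0.0000
θ = 107.7° falls in segment 2 (101.4° to 164.3°, cycloidal, h = 29): β = 107.7 − 101.4 = 6.3°, B = 62.9°; Δs = 29·(0.1002 − sin(2π·0.1002)/(2π)) = 0.1880; s = 0.0000 + 0.1880 = 0.1880
velocity in seg [101.4°–164.3°] (cycloidal), θ in radians: β = 6.3° = 0.1100 rad, B = 62.9° = 1.0978 rad; ds/dθ = (h/B)(1 − cos(2πβ/B)) = (29/1.0978)(1 − cos(2π·0.1002)) = 5.060562 mm/rad

s = 0.1880, ds/dθ = 5.0606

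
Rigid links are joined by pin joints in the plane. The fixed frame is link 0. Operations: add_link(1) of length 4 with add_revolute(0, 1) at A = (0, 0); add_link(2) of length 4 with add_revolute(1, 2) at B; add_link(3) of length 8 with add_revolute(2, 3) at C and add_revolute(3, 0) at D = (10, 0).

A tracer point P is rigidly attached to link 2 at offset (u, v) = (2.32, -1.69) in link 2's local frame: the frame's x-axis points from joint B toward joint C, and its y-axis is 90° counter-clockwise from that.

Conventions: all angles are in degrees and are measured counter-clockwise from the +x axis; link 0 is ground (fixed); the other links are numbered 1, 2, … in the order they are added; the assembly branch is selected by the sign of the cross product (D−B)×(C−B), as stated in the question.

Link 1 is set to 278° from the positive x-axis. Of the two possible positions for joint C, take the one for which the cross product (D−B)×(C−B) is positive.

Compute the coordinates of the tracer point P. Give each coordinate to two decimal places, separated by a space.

A=(0,0), D=(10.00,0)
B = A + 4.00·(cos278°, sin278°) = (0.5567, -3.9611)
|BD| = 10.2404
circle(B,4.00) ∩ circle(D,8.00): a=2.7766, h=2.8794
  candidates: C₊=(2.0034,-0.2318) cross=29.486; C₋=(4.2309,-5.5423) cross=-29.486
  branch + wants cross > 0 → take C=(2.0034,-0.2318) (cross=29.486)
ex = (C−B)/|BC| = (0.3617,0.9323); ey = (-0.9323,0.3617)
P = B + 2.32·ex + -1.69·ey = (2.9714,-2.4093)

2.97 -2.41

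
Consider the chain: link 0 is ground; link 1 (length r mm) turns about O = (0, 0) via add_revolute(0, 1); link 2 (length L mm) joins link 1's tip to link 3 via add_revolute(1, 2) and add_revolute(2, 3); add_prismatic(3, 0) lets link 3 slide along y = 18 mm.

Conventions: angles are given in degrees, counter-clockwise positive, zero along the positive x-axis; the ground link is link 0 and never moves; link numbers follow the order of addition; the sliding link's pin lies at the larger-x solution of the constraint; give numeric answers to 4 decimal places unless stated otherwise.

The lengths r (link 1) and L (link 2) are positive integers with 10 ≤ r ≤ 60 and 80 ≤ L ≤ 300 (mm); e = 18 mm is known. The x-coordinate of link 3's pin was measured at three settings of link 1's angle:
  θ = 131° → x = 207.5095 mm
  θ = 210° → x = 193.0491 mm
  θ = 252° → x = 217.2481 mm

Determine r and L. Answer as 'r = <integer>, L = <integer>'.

constraint per measurement: (x − r cos θ)² + (r sin θ − e)² = L²
subtracting the θ₁ and θ₂ equations cancels the r² and L² terms:
r = (x₁² − x₂²) / (2[(x₁cos θ₁ + e sin θ₁) − (x₂cos θ₂ + e sin θ₂)]) = 54.0001 → r = 54
L² = (x₁ − r cos θ₁)² + (r sin θ₁ − e)² = 59535.9931 → L = 244.0000 → L = 244
check at θ₃=252°: x = 217.2481 (printed 217.2481) ✓

r = 54, L = 244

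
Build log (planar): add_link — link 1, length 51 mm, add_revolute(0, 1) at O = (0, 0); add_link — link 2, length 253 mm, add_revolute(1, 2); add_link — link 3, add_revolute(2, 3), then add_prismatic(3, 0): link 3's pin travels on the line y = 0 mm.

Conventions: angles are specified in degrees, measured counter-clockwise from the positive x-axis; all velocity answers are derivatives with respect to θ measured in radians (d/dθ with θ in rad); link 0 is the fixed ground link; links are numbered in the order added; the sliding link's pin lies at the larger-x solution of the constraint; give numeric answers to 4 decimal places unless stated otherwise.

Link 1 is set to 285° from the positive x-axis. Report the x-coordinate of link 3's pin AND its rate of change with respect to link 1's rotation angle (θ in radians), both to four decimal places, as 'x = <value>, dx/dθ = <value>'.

geometry: r = 51 mm, L = 253 mm, e = 0 mm
crank pin P = (r cos θ, r sin θ) = (13.199771, -49.262217)
h = r sin θ − e = -49.262217 − 0 = -49.262217
x = r cos θ + √(L² − h²) = 13.199771 + 248.157680 = 261.357451
dx/dθ = −r sin θ − h·r cos θ/√(L² − h²) (θ in radians; h = -49.262217) = 51.882527

x = 261.3575, dx/dθ = 51.8825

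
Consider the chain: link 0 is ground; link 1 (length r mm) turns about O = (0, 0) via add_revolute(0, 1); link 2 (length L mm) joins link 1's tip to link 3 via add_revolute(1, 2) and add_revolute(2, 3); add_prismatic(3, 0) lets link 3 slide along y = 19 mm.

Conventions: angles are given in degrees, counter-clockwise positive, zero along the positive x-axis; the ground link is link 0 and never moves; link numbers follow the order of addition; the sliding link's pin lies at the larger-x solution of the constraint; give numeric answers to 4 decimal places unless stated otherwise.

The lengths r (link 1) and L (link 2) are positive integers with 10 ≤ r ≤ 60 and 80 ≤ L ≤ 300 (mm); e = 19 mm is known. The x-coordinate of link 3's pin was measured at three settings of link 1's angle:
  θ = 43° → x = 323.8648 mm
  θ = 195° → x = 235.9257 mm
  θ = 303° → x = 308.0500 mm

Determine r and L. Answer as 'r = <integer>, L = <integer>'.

constraint per measurement: (x − r cos θ)² + (r sin θ − e)² = L²
subtracting the θ₁ and θ₂ equations cancels the r² and L² terms:
r = (x₁² − x₂²) / (2[(x₁cos θ₁ + e sin θ₁) − (x₂cos θ₂ + e sin θ₂)]) = 51.0000 → r = 51
L² = (x₁ − r cos θ₁)² + (r sin θ₁ − e)² = 82369.0044 → L = 287.0000 → L = 287
check at θ₃=303°: x = 308.0500 (printed 308.0500) ✓

r = 51, L = 287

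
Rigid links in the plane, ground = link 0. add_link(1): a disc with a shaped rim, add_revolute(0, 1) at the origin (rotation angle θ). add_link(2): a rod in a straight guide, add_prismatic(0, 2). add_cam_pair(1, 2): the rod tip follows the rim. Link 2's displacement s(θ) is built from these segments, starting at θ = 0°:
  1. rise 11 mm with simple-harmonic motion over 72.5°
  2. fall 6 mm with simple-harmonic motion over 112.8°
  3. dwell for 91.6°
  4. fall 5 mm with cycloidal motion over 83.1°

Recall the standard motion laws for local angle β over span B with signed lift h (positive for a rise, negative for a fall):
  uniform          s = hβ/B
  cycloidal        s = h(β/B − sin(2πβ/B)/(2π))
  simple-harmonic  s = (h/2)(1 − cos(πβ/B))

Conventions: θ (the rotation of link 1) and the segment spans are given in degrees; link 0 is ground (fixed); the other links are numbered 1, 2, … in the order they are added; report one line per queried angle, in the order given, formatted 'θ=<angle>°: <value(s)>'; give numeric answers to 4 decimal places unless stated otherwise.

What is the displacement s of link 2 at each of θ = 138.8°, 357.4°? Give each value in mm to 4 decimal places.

segment 1 (0° to 72.5°, simple-harmonic, h = 11) is passed completely: s = 0.0000 + (11) = 11.0000
θ = 138.8° falls in segment 2 (72.5° to 185.3°, simple-harmonic, h = -6): β = 138.8 − 72.5 = 66.3°, B = 112.8°; Δs = -6/2·(1 − cos(π·0.5878)) = -3.8167; s = 11.0000 − 3.8167 = 7.1833
segment 2 (72.5° to 185.3°, simple-harmonic, h = -6) is passed completely: s = 11.0000 + (-6) = 5.0000
segment 3 (185.3° to 276.9°, dwell): s unchanged at 5.0000
θ = 357.4° falls in segment 4 (276.9° to 360°, cycloidal, h = -5): β = 357.4 − 276.9 = 80.5°, B = 83.1°; Δs = -5·(0.9687 − sin(2π·0.9687)/(2π)) = -4.9990; s = 5.0000 − 4.9990 = 0.0010

θ=138.8°: 7.1833
θ=357.4°: 0.0010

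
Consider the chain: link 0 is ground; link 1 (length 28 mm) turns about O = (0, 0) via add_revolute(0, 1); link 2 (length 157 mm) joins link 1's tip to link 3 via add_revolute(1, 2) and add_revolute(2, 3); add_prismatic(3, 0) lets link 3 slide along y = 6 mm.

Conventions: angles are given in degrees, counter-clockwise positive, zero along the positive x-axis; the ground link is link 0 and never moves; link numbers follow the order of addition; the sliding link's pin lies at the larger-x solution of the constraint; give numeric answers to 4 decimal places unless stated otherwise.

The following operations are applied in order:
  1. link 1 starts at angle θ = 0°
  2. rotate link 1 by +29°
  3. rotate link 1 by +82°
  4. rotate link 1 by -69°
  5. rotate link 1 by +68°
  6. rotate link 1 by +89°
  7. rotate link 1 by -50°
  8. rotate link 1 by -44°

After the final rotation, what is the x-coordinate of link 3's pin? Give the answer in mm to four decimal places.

geometry: r = 28 mm, L = 157 mm, e = 6 mm; θ starts at 0°
rotate link 1 by +29°: θ ← 0° +29° = 29°
rotate link 1 by +82°: θ ← 29° +82° = 111°
rotate link 1 by -69°: θ ← 111° -69° = 42°
rotate link 1 by +68°: θ ← 42° +68° = 110°
rotate link 1 by +89°: θ ← 110° +89° = 199°
rotate link 1 by -50°: θ ← 199° -50° = 149°
rotate link 1 by -44°: θ ← 149° -44° = 105°
crank pin P = (r cos θ, r sin θ) = (-7.246933, 27.045923)
h = r sin θ − e = 27.045923 − 6 = 21.045923
x = r cos θ + √(L² − h²) = -7.246933 + 155.582998 = 148.336064

148.3361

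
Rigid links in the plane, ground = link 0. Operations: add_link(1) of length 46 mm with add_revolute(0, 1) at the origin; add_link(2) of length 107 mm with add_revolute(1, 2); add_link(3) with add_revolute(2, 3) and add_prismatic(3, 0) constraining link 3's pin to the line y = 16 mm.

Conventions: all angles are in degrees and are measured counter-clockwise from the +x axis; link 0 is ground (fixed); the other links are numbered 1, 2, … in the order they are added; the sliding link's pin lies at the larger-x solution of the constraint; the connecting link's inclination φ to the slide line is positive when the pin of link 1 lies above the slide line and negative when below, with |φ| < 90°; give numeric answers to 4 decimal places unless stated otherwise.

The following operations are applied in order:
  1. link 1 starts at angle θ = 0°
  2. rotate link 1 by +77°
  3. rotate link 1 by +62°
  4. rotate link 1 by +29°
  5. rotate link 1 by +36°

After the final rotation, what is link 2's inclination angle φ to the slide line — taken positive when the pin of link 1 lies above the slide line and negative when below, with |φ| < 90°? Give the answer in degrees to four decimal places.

geometry: r = 46 mm, L = 107 mm, e = 16 mm; θ starts at 0°
rotate link 1 by +77°: θ ← 0° +77° = 77°
rotate link 1 by +62°: θ ← 77° +62° = 139°
rotate link 1 by +29°: θ ← 139° +29° = 168°
rotate link 1 by +36°: θ ← 168° +36° = 204°
h = r sin θ − e = -18.709886 − 16 = -34.709886
sin φ = h / L = -34.709886 / 107 = -0.32439145
φ = arcsin(-0.32439145) = -18.928711°

-18.9287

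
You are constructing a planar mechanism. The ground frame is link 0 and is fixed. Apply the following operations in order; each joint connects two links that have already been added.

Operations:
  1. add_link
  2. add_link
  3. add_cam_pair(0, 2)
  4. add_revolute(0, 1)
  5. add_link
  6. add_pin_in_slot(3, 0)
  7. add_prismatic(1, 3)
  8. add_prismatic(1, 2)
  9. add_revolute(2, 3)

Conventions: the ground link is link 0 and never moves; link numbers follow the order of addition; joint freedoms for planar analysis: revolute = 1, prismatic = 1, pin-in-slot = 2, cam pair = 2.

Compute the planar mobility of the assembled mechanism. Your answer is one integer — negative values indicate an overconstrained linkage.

ground; <1,0,0>
#1 <2,0,0>
#2 <3,0,0>
C:0↔2 J2 <3,0,1>
R:0↔1 J1 <3,1,1>
#3 <4,1,1>
PS:3↔0 J2 <4,1,2>
P:1↔3 J1 <4,2,2>
P:1↔2 J1 <4,3,2>
R:2↔3 J1 <4,4,2>
3×3 − 2×4 − 1×2 = -1

M = -1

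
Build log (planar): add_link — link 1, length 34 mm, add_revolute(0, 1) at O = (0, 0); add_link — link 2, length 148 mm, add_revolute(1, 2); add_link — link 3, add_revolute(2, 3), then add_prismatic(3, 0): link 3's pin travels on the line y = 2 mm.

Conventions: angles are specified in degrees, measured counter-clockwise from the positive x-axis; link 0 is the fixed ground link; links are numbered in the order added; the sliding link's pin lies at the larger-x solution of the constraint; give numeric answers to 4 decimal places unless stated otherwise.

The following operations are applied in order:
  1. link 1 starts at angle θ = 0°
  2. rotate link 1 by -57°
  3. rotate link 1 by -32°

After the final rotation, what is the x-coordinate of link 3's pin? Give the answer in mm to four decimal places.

geometry: r = 34 mm, L = 148 mm, e = 2 mm; θ starts at 0°
rotate link 1 by -57°: θ ← 0° -57° = -57°
rotate link 1 by -32°: θ ← -57° -32° = -89°
crank pin P = (r cos θ, r sin θ) = (0.593382, -33.994822)
h = r sin θ − e = -33.994822 − 2 = -35.994822
x = r cos θ + √(L² − h²) = 0.593382 + 143.556166 = 144.149548

144.1495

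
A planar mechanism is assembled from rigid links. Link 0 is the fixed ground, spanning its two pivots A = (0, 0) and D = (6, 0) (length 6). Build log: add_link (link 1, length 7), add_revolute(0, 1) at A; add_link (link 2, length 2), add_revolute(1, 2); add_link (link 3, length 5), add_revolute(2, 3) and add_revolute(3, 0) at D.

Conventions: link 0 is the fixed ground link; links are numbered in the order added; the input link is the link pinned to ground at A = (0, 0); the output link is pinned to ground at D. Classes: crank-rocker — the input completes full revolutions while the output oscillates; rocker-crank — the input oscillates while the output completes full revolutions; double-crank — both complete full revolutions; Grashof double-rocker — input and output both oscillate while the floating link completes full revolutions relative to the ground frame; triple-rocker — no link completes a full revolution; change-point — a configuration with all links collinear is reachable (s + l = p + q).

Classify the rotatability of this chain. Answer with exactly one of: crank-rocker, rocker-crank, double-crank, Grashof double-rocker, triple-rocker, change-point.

lengths: ground=6, input=7, coupler=2, output=5
sorted: s=2 (shortest), l=7 (longest), p+q=11
s + l = 9 vs p + q = 11
s + l < p + q (Grashof) with shortest = coupler link → Grashof double-rocker

Grashof double-rocker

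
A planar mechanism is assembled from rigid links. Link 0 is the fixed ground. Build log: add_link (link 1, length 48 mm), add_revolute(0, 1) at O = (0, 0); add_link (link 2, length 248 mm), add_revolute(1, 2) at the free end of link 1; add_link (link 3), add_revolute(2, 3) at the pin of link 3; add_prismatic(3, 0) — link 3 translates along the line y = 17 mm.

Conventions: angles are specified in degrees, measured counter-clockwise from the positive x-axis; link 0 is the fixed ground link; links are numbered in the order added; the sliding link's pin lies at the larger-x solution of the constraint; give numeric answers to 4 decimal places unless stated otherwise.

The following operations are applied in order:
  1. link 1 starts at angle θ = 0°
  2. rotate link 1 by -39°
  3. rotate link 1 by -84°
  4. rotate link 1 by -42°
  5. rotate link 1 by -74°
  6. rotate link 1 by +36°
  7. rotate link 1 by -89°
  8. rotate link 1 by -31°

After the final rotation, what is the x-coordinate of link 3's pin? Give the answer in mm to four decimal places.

geometry: r = 48 mm, L = 248 mm, e = 17 mm; θ starts at 0°
rotate link 1 by -39°: θ ← 0° -39° = -39°
rotate link 1 by -84°: θ ← -39° -84° = -123°
rotate link 1 by -42°: θ ← -123° -42° = -165°
rotate link 1 by -74°: θ ← -165° -74° = -239°
rotate link 1 by +36°: θ ← -239° +36° = -203°
rotate link 1 by -89°: θ ← -203° -89° = -292°
rotate link 1 by -31°: θ ← -292° -31° = -323°
crank pin P = (r cos θ, r sin θ) = (38.334504, 28.887121)
h = r sin θ − e = 28.887121 − 17 = 11.887121
x = r cos θ + √(L² − h²) = 38.334504 + 247.714950 = 286.049454

286.0495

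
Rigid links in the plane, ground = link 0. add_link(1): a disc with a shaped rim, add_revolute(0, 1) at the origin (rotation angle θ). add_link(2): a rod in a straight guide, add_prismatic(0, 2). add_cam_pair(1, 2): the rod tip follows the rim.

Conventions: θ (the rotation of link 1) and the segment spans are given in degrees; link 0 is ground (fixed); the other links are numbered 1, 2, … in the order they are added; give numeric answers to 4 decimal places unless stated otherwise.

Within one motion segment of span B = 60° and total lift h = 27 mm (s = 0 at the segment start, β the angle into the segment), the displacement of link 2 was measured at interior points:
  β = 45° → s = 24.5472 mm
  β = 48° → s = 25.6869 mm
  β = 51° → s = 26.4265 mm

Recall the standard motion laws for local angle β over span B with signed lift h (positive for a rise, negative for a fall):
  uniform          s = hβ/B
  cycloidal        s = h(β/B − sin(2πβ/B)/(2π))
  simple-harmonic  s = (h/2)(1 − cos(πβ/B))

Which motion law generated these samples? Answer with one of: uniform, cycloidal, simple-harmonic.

candidates at β/B = r: uniform s = h·r (linear in β); cycloidal s = h·(r − sin(2πr)/(2π)); simple-harmonic s = (h/2)(1 − cos(πr))
β=45°: printed 24.5472 | uniform 20.2500, cycloidal 24.5472, simple-harmonic 23.0459
β=48°: printed 25.6869 | uniform 21.6000, cycloidal 25.6869, simple-harmonic 24.4217
β=51°: printed 26.4265 | uniform 22.9500, cycloidal 26.4265, simple-harmonic 25.5286
only one law matches every sample → cycloidal

cycloidal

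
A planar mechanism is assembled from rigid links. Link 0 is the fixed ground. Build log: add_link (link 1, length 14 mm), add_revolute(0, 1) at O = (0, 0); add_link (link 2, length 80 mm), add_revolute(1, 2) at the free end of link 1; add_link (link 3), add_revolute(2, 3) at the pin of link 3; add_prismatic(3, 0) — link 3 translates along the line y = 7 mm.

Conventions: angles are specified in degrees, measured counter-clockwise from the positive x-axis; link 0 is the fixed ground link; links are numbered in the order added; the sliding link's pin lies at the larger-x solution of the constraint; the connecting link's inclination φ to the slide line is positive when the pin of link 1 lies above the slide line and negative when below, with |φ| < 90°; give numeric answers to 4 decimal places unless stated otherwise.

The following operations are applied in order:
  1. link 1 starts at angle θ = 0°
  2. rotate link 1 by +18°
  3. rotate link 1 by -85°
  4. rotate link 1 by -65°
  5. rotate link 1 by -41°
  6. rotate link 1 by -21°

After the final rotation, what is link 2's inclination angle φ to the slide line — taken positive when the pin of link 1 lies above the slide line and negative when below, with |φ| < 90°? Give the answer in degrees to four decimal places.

geometry: r = 14 mm, L = 80 mm, e = 7 mm; θ starts at 0°
rotate link 1 by +18°: θ ← 0° +18° = 18°
rotate link 1 by -85°: θ ← 18° -85° = -67°
rotate link 1 by -65°: θ ← -67° -65° = -132°
rotate link 1 by -41°: θ ← -132° -41° = -173°
rotate link 1 by -21°: θ ← -173° -21° = -194°
h = r sin θ − e = 3.386907 − 7 = -3.613093
sin φ = h / L = -3.613093 / 80 = -0.04516367
φ = arcsin(-0.04516367) = -2.588568°

-2.5886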